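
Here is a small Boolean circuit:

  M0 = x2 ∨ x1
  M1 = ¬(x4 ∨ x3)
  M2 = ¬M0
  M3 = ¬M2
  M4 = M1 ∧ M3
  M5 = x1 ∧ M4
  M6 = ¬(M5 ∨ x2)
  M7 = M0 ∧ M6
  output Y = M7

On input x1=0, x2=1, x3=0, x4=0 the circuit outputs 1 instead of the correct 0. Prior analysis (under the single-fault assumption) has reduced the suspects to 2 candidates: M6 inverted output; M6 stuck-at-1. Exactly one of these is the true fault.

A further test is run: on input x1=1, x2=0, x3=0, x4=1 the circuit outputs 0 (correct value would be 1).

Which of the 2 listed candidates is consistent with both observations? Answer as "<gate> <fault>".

Evaluate each candidate on input x1=1, x2=0, x3=0, x4=1:
  M6 inverted output: M0=1, M1=0, M2=0, M3=1, M4=0, M5=0, M6=0 [inverted output], M7=0 → 0 — matches
  M6 stuck-at-1: M0=1, M1=0, M2=0, M3=1, M4=0, M5=0, M6=1 [stuck-at-1], M7=1 → 1 — eliminated
Only M6 inverted output reproduces the observed 0.

M6 inverted output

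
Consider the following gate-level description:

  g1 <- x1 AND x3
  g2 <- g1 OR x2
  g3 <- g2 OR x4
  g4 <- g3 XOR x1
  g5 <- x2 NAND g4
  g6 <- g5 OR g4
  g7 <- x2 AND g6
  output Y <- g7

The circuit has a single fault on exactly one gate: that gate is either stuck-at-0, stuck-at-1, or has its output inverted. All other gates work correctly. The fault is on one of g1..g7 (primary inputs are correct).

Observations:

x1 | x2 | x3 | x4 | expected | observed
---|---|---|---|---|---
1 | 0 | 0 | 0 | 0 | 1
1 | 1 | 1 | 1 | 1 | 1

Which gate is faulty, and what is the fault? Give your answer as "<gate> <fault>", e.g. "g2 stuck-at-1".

g7 stuck-at-1

Fault-free values for test 1 (x1=1, x2=0, x3=0, x4=0): g1=0, g2=0, g3=0, g4=1, g5=1, g6=1, g7=0, giving Y=0. Observed 1.
Test 1: faults giving observed 1 are {g7 stuck-at-1, g7 inverted output}.
Test 2 (x1=1, x2=1, x3=1, x4=1): fault-free g1=1, g2=1, g3=1, g4=0, g5=1, g6=1, g7=1 → 1; observed 1. Eliminates g7 inverted output.
Only g7 stuck-at-1 is consistent with every test.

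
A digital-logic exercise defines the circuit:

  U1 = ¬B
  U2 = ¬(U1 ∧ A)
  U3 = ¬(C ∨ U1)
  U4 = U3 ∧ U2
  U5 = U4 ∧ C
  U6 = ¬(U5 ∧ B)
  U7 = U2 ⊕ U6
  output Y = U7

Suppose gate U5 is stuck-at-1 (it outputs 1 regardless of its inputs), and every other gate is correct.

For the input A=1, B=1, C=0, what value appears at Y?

1

Propagate with U5 forced: U1=0, U2=1, U3=1, U4=1, U5=1 [stuck-at-1], U6=0, U7=1.
So Y = 1. (Without the fault it would be 0.)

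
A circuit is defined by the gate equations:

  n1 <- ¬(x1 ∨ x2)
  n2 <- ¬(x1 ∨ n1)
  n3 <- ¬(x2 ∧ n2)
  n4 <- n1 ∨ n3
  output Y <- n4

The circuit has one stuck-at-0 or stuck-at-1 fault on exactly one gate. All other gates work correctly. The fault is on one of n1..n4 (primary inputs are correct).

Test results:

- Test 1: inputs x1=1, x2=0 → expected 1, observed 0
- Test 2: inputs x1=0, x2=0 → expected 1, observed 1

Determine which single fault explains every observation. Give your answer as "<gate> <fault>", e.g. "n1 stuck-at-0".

n3 stuck-at-0

Fault-free values for test 1 (x1=1, x2=0): n1=0, n2=0, n3=1, n4=1, giving Y=1. Observed 0.
Test 1: faults giving observed 0 are {n3 stuck-at-0, n4 stuck-at-0}.
Test 2 (x1=0, x2=0): fault-free n1=1, n2=0, n3=1, n4=1 → 1; observed 1. Eliminates n4 stuck-at-0.
Only n3 stuck-at-0 is consistent with every test.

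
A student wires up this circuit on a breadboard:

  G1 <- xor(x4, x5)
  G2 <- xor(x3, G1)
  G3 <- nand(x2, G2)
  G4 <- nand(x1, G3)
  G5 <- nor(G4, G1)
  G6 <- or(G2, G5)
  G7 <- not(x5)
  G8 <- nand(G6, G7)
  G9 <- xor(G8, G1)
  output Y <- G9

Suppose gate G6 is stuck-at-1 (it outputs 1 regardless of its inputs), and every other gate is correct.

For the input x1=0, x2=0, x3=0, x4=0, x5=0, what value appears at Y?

0

Propagate with G6 forced: G1=0, G2=0, G3=1, G4=1, G5=0, G6=1 [stuck-at-1], G7=1, G8=0, G9=0.
So Y = 0. (Without the fault it would be 1.)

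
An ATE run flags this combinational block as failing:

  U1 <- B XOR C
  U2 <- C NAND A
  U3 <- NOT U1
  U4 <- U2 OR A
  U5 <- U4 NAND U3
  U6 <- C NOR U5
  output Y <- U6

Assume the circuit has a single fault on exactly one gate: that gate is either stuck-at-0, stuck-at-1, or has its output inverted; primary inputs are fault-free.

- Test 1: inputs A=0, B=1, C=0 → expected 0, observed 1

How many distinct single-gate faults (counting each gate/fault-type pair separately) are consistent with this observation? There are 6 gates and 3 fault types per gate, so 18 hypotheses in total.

Fault-free: U1=1, U2=1, U3=0, U4=1, U5=1, U6=0 → 0. Observed 1.
  U1: stuck-at-0, inverted output ✓; others ✗
  U2: none of the 3 fault types match ✗
  U3: stuck-at-1, inverted output ✓; others ✗
  U4: none of the 3 fault types match ✗
  U5: stuck-at-0, inverted output ✓; others ✗
  U6: stuck-at-1, inverted output ✓; others ✗
Consistent faults: {U1 stuck-at-0, U1 inverted output, U3 stuck-at-1, U3 inverted output, U5 stuck-at-0, U5 inverted output, U6 stuck-at-1, U6 inverted output} — 8 in all.

8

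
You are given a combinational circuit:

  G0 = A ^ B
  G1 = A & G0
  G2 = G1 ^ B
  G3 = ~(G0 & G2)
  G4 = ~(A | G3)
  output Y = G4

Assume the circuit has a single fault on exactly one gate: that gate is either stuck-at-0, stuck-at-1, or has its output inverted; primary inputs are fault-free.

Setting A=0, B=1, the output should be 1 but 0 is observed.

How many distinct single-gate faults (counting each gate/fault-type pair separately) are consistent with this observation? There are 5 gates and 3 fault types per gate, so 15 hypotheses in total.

Fault-free: G0=1, G1=0, G2=1, G3=0, G4=1 → 1. Observed 0.
  G0: stuck-at-0, inverted output ✓; others ✗
  G1: stuck-at-1, inverted output ✓; others ✗
  G2: stuck-at-0, inverted output ✓; others ✗
  G3: stuck-at-1, inverted output ✓; others ✗
  G4: stuck-at-0, inverted output ✓; others ✗
Consistent faults: {G0 stuck-at-0, G0 inverted output, G1 stuck-at-1, G1 inverted output, G2 stuck-at-0, G2 inverted output, G3 stuck-at-1, G3 inverted output, G4 stuck-at-0, G4 inverted output} — 10 in all.

10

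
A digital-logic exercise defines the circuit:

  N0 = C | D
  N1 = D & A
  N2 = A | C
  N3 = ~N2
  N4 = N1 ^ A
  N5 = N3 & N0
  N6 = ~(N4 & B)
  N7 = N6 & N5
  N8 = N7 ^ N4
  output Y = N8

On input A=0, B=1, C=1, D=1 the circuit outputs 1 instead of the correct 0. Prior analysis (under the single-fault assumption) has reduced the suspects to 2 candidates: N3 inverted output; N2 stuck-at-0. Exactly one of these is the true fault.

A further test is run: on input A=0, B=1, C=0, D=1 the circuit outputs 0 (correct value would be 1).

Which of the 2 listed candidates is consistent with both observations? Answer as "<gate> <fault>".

N3 inverted output

Evaluate each candidate on input A=0, B=1, C=0, D=1:
  N3 inverted output: N0=1, N1=0, N2=0, N3=0 [inverted output], N4=0, N5=0, N6=1, N7=0, N8=0 → 0 — matches
  N2 stuck-at-0: N0=1, N1=0, N2=0 [stuck-at-0], N3=1, N4=0, N5=1, N6=1, N7=1, N8=1 → 1 — eliminated
Only N3 inverted output reproduces the observed 0.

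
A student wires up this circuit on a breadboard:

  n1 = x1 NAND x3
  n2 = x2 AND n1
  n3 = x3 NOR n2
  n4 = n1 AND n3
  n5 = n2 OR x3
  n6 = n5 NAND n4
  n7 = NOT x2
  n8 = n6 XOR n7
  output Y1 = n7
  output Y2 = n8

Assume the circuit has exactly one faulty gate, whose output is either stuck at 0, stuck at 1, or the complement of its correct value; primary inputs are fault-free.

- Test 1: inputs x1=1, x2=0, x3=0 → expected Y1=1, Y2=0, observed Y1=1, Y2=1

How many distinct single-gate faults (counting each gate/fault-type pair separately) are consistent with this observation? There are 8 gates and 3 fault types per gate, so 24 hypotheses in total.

Fault-free: n1=1, n2=0, n3=1, n4=1, n5=0, n6=1, n7=1, n8=0 → Y1=1, Y2=0. Observed Y1=1, Y2=1.
  n1: none of the 3 fault types match ✗
  n2: none of the 3 fault types match ✗
  n3: none of the 3 fault types match ✗
  n4: none of the 3 fault types match ✗
  n5: stuck-at-1, inverted output ✓; others ✗
  n6: stuck-at-0, inverted output ✓; others ✗
  n7: none of the 3 fault types match ✗
  n8: stuck-at-1, inverted output ✓; others ✗
Consistent faults: {n5 stuck-at-1, n5 inverted output, n6 stuck-at-0, n6 inverted output, n8 stuck-at-1, n8 inverted output} — 6 in all.

6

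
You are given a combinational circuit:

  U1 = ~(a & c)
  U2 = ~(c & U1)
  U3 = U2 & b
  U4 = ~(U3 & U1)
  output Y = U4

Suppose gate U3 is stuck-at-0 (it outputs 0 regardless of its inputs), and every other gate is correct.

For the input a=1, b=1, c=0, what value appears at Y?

1

Propagate with U3 forced: U1=1, U2=1, U3=0 [stuck-at-0], U4=1.
So Y = 1. (Without the fault it would be 0.)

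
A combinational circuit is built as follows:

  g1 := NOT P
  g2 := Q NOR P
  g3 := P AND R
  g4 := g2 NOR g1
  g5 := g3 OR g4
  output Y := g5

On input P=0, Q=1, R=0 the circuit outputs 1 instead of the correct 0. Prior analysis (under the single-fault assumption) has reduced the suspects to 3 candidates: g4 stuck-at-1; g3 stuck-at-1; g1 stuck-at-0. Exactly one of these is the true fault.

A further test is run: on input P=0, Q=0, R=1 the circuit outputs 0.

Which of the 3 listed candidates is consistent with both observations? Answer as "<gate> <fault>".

Evaluate each candidate on input P=0, Q=0, R=1:
  g4 stuck-at-1: g1=1, g2=1, g3=0, g4=1 [stuck-at-1], g5=1 → 1 — eliminated
  g3 stuck-at-1: g1=1, g2=1, g3=1 [stuck-at-1], g4=0, g5=1 → 1 — eliminated
  g1 stuck-at-0: g1=0 [stuck-at-0], g2=1, g3=0, g4=0, g5=0 → 0 — matches
Only g1 stuck-at-0 reproduces the observed 0.

g1 stuck-at-0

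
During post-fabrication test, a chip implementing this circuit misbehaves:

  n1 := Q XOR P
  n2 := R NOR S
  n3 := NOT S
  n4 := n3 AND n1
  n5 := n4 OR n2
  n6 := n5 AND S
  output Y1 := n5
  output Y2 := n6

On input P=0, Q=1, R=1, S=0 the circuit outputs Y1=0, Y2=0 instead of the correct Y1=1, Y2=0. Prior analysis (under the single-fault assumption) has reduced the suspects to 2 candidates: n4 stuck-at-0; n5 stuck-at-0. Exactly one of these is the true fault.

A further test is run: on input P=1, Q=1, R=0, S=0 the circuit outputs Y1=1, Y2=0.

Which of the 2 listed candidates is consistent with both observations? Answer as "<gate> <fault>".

n4 stuck-at-0

Evaluate each candidate on input P=1, Q=1, R=0, S=0:
  n4 stuck-at-0: n1=0, n2=1, n3=1, n4=0 [stuck-at-0], n5=1, n6=0 → Y1=1, Y2=0 — matches
  n5 stuck-at-0: n1=0, n2=1, n3=1, n4=0, n5=0 [stuck-at-0], n6=0 → Y1=0, Y2=0 — eliminated
Only n4 stuck-at-0 reproduces the observed Y1=1, Y2=0.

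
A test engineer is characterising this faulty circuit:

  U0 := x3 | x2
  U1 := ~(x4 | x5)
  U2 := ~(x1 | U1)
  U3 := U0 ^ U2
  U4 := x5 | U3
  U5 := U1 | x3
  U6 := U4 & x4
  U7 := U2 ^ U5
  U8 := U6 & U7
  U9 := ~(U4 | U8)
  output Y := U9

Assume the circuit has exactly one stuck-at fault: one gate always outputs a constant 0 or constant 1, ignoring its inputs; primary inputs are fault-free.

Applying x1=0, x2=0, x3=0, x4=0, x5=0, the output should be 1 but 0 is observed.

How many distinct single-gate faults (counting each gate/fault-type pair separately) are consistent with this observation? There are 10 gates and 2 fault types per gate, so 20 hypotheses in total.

8

Fault-free: U0=0, U1=1, U2=0, U3=0, U4=0, U5=1, U6=0, U7=1, U8=0, U9=1 → 1. Observed 0.
  U0: stuck-at-1 ✓; others ✗
  U1: stuck-at-0 ✓; others ✗
  U2: stuck-at-1 ✓; others ✗
  U3: stuck-at-1 ✓; others ✗
  U4: stuck-at-1 ✓; others ✗
  U5: none of the 2 fault types match ✗
  U6: stuck-at-1 ✓; others ✗
  U7: none of the 2 fault types match ✗
  U8: stuck-at-1 ✓; others ✗
  U9: stuck-at-0 ✓; others ✗
Consistent faults: {U0 stuck-at-1, U1 stuck-at-0, U2 stuck-at-1, U3 stuck-at-1, U4 stuck-at-1, U6 stuck-at-1, U8 stuck-at-1, U9 stuck-at-0} — 8 in all.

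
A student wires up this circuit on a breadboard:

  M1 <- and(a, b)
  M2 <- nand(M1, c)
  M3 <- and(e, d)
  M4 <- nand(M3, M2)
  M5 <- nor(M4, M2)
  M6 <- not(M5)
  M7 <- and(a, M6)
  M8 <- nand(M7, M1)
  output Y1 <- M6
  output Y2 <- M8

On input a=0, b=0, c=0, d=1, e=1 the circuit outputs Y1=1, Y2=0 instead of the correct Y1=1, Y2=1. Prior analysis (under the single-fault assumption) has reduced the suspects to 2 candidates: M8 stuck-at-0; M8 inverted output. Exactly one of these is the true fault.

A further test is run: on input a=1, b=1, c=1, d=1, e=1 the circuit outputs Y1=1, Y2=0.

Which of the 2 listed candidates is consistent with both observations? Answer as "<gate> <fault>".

Evaluate each candidate on input a=1, b=1, c=1, d=1, e=1:
  M8 stuck-at-0: M1=1, M2=0, M3=1, M4=1, M5=0, M6=1, M7=1, M8=0 [stuck-at-0] → Y1=1, Y2=0 — matches
  M8 inverted output: M1=1, M2=0, M3=1, M4=1, M5=0, M6=1, M7=1, M8=1 [inverted output] → Y1=1, Y2=1 — eliminated
Only M8 stuck-at-0 reproduces the observed Y1=1, Y2=0.

M8 stuck-at-0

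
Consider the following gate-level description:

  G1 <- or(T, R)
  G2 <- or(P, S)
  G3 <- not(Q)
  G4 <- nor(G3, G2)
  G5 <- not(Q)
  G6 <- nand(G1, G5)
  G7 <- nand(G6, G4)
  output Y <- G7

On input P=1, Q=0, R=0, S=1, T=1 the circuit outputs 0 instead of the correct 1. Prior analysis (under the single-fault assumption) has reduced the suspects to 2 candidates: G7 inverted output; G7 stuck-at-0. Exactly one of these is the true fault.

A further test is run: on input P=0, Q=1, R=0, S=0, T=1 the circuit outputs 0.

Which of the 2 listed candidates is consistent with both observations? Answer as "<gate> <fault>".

Evaluate each candidate on input P=0, Q=1, R=0, S=0, T=1:
  G7 inverted output: G1=1, G2=0, G3=0, G4=1, G5=0, G6=1, G7=1 [inverted output] → 1 — eliminated
  G7 stuck-at-0: G1=1, G2=0, G3=0, G4=1, G5=0, G6=1, G7=0 [stuck-at-0] → 0 — matches
Only G7 stuck-at-0 reproduces the observed 0.

G7 stuck-at-0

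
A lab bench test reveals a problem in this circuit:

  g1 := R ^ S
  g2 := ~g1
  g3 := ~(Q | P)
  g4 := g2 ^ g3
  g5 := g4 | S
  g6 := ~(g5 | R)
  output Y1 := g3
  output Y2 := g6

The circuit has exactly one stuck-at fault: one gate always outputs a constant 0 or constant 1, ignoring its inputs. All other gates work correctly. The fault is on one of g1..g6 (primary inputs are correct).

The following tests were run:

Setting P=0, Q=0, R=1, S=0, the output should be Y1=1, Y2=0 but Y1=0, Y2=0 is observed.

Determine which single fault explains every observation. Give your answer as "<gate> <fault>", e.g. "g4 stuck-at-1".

g3 stuck-at-0

Fault-free values for test 1 (P=0, Q=0, R=1, S=0): g1=1, g2=0, g3=1, g4=1, g5=1, g6=0, giving Y1=1, Y2=0. Observed Y1=0, Y2=0.
Test 1: faults giving observed Y1=0, Y2=0 are {g3 stuck-at-0}.
Only g3 stuck-at-0 is consistent with every test.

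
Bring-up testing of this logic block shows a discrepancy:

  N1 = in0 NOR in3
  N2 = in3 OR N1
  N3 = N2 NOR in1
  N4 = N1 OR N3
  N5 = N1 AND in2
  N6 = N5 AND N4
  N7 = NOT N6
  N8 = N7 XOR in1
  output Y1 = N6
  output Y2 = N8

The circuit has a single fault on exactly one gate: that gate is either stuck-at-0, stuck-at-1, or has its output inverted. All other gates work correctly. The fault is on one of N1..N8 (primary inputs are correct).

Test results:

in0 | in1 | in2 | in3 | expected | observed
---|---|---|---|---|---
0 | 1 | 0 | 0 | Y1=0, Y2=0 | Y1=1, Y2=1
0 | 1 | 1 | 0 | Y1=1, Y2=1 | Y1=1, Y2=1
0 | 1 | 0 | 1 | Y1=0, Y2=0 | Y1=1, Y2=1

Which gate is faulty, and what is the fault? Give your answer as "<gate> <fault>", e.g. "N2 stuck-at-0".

Fault-free values for test 1 (in0=0, in1=1, in2=0, in3=0): N1=1, N2=1, N3=0, N4=1, N5=0, N6=0, N7=1, N8=0, giving Y1=0, Y2=0. Observed Y1=1, Y2=1.
Test 1: faults giving observed Y1=1, Y2=1 are {N5 stuck-at-1, N5 inverted output, N6 stuck-at-1, N6 inverted output}.
Test 2 (in0=0, in1=1, in2=1, in3=0): fault-free N1=1, N2=1, N3=0, N4=1, N5=1, N6=1, N7=0, N8=1 → Y1=1, Y2=1; observed Y1=1, Y2=1. Eliminates N5 inverted output, N6 inverted output.
Test 3 (in0=0, in1=1, in2=0, in3=1): fault-free N1=0, N2=1, N3=0, N4=0, N5=0, N6=0, N7=1, N8=0 → Y1=0, Y2=0; observed Y1=1, Y2=1. Eliminates N5 stuck-at-1.
Only N6 stuck-at-1 is consistent with every test.

N6 stuck-at-1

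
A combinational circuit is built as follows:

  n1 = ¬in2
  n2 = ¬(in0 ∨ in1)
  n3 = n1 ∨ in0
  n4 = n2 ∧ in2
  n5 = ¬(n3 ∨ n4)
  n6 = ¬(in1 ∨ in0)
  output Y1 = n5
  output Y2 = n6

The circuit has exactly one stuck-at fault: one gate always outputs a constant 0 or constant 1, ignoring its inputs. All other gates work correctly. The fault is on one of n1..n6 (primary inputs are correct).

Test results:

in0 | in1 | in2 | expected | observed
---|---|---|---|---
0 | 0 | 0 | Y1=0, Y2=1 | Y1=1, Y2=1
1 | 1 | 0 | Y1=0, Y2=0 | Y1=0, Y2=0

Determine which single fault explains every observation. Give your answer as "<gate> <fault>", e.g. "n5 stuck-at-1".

n1 stuck-at-0

Fault-free values for test 1 (in0=0, in1=0, in2=0): n1=1, n2=1, n3=1, n4=0, n5=0, n6=1, giving Y1=0, Y2=1. Observed Y1=1, Y2=1.
Test 1: faults giving observed Y1=1, Y2=1 are {n1 stuck-at-0, n3 stuck-at-0, n5 stuck-at-1}.
Test 2 (in0=1, in1=1, in2=0): fault-free n1=1, n2=0, n3=1, n4=0, n5=0, n6=0 → Y1=0, Y2=0; observed Y1=0, Y2=0. Eliminates n3 stuck-at-0, n5 stuck-at-1.
Only n1 stuck-at-0 is consistent with every test.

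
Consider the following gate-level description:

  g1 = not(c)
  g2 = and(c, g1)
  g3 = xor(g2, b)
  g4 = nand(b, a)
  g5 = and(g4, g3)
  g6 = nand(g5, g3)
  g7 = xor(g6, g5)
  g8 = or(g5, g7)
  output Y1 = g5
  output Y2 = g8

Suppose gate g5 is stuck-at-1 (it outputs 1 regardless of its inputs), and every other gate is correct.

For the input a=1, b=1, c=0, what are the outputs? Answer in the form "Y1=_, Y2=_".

Propagate with g5 forced: g1=1, g2=0, g3=1, g4=0, g5=1 [stuck-at-1], g6=0, g7=1, g8=1.
So the outputs are Y1=1, Y2=1. (Without the fault they would be Y1=0, Y2=1.)

Y1=1, Y2=1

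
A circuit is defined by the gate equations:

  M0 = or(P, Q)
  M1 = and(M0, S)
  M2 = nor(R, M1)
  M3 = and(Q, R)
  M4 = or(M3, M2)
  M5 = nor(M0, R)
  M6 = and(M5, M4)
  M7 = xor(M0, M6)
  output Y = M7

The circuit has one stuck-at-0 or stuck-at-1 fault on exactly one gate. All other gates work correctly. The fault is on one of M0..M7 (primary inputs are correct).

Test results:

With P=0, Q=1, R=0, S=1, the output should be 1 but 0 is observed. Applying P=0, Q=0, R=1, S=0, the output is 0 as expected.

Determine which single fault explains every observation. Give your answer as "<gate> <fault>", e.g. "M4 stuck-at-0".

Fault-free values for test 1 (P=0, Q=1, R=0, S=1): M0=1, M1=1, M2=0, M3=0, M4=0, M5=0, M6=0, M7=1, giving Y=1. Observed 0.
Test 1: faults giving observed 0 are {M6 stuck-at-1, M7 stuck-at-0}.
Test 2 (P=0, Q=0, R=1, S=0): fault-free M0=0, M1=0, M2=0, M3=0, M4=0, M5=0, M6=0, M7=0 → 0; observed 0. Eliminates M6 stuck-at-1.
Only M7 stuck-at-0 is consistent with every test.

M7 stuck-at-0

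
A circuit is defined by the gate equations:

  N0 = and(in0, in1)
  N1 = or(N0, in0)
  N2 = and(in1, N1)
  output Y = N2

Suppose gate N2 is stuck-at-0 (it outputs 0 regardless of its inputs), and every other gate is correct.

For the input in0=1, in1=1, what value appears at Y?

0

Propagate with N2 forced: N0=1, N1=1, N2=0 [stuck-at-0].
So Y = 0. (Without the fault it would be 1.)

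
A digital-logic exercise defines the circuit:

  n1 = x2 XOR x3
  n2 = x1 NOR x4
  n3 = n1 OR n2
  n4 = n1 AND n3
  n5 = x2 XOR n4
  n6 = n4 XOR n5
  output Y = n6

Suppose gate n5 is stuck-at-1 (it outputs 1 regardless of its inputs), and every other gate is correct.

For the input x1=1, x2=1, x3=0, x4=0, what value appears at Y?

Propagate with n5 forced: n1=1, n2=0, n3=1, n4=1, n5=1 [stuck-at-1], n6=0.
So Y = 0. (Without the fault it would be 1.)

0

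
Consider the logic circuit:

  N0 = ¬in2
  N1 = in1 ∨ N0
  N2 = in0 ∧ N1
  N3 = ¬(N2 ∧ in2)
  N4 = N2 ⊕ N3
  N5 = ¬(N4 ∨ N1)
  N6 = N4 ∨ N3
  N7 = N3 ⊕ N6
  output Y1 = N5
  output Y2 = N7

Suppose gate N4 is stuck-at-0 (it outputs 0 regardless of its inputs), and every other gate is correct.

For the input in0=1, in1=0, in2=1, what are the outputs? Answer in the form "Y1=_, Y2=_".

Propagate with N4 forced: N0=0, N1=0, N2=0, N3=1, N4=0 [stuck-at-0], N5=1, N6=1, N7=0.
So the outputs are Y1=1, Y2=0. (Without the fault they would be Y1=0, Y2=0.)

Y1=1, Y2=0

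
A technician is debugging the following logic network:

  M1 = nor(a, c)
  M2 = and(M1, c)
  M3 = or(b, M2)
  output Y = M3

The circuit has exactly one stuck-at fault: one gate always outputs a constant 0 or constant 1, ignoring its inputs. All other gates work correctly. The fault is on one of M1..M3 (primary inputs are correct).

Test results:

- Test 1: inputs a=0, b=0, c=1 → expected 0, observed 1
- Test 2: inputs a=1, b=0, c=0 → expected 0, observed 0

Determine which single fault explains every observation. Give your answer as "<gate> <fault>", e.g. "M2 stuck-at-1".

Fault-free values for test 1 (a=0, b=0, c=1): M1=0, M2=0, M3=0, giving Y=0. Observed 1.
Test 1: faults giving observed 1 are {M1 stuck-at-1, M2 stuck-at-1, M3 stuck-at-1}.
Test 2 (a=1, b=0, c=0): fault-free M1=0, M2=0, M3=0 → 0; observed 0. Eliminates M2 stuck-at-1, M3 stuck-at-1.
Only M1 stuck-at-1 is consistent with every test.

M1 stuck-at-1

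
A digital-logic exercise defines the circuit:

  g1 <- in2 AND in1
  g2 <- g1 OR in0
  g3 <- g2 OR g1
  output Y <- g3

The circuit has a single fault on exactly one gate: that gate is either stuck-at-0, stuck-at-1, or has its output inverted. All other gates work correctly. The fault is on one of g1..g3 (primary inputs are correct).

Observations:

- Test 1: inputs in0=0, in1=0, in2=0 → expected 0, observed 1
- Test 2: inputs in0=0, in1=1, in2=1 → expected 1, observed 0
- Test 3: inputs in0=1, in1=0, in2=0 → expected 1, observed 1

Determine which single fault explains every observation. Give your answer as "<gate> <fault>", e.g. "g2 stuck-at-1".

g1 inverted output

Fault-free values for test 1 (in0=0, in1=0, in2=0): g1=0, g2=0, g3=0, giving Y=0. Observed 1.
Test 1: faults giving observed 1 are {g1 stuck-at-1, g1 inverted output, g2 stuck-at-1, g2 inverted output, g3 stuck-at-1, g3 inverted output}.
Test 2 (in0=0, in1=1, in2=1): fault-free g1=1, g2=1, g3=1 → 1; observed 0. Eliminates g1 stuck-at-1, g2 stuck-at-1, g2 inverted output, g3 stuck-at-1.
Test 3 (in0=1, in1=0, in2=0): fault-free g1=0, g2=1, g3=1 → 1; observed 1. Eliminates g3 inverted output.
Only g1 inverted output is consistent with every test.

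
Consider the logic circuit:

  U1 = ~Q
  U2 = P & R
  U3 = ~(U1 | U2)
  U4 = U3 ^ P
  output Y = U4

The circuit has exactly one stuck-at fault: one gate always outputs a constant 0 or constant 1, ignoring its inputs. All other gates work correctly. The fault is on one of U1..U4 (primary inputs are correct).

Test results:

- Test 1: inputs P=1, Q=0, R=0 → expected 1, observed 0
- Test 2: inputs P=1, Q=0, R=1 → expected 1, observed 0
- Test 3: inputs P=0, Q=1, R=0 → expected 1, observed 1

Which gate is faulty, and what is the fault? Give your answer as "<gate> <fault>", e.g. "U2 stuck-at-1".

Fault-free values for test 1 (P=1, Q=0, R=0): U1=1, U2=0, U3=0, U4=1, giving Y=1. Observed 0.
Test 1: faults giving observed 0 are {U1 stuck-at-0, U3 stuck-at-1, U4 stuck-at-0}.
Test 2 (P=1, Q=0, R=1): fault-free U1=1, U2=1, U3=0, U4=1 → 1; observed 0. Eliminates U1 stuck-at-0.
Test 3 (P=0, Q=1, R=0): fault-free U1=0, U2=0, U3=1, U4=1 → 1; observed 1. Eliminates U4 stuck-at-0.
Only U3 stuck-at-1 is consistent with every test.

U3 stuck-at-1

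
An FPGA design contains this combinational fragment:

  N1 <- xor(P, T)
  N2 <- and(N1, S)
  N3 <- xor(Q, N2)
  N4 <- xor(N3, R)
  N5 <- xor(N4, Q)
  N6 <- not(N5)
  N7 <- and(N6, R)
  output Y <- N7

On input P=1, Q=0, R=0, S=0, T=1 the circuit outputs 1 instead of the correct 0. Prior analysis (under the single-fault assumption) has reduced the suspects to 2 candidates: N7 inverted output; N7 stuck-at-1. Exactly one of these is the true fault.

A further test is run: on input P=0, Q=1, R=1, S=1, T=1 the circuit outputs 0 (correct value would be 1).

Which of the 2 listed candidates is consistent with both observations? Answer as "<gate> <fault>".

Evaluate each candidate on input P=0, Q=1, R=1, S=1, T=1:
  N7 inverted output: N1=1, N2=1, N3=0, N4=1, N5=0, N6=1, N7=0 [inverted output] → 0 — matches
  N7 stuck-at-1: N1=1, N2=1, N3=0, N4=1, N5=0, N6=1, N7=1 [stuck-at-1] → 1 — eliminated
Only N7 inverted output reproduces the observed 0.

N7 inverted output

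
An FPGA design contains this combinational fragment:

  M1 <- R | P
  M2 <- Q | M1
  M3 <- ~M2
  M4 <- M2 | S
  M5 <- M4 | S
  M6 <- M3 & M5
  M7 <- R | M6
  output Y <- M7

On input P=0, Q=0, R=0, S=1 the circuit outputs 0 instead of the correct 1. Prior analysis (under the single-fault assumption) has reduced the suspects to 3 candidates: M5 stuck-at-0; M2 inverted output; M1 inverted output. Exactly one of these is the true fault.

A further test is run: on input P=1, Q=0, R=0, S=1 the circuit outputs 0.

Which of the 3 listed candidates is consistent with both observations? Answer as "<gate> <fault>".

M5 stuck-at-0

Evaluate each candidate on input P=1, Q=0, R=0, S=1:
  M5 stuck-at-0: M1=1, M2=1, M3=0, M4=1, M5=0 [stuck-at-0], M6=0, M7=0 → 0 — matches
  M2 inverted output: M1=1, M2=0 [inverted output], M3=1, M4=1, M5=1, M6=1, M7=1 → 1 — eliminated
  M1 inverted output: M1=0 [inverted output], M2=0, M3=1, M4=1, M5=1, M6=1, M7=1 → 1 — eliminated
Only M5 stuck-at-0 reproduces the observed 0.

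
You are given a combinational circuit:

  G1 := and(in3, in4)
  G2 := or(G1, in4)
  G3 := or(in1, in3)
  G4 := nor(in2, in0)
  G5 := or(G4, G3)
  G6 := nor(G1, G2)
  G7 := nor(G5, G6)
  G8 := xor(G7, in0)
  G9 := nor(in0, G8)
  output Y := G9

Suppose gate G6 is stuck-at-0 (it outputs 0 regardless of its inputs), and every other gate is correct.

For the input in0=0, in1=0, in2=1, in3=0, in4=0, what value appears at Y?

0

Propagate with G6 forced: G1=0, G2=0, G3=0, G4=0, G5=0, G6=0 [stuck-at-0], G7=1, G8=1, G9=0.
So Y = 0. (Without the fault it would be 1.)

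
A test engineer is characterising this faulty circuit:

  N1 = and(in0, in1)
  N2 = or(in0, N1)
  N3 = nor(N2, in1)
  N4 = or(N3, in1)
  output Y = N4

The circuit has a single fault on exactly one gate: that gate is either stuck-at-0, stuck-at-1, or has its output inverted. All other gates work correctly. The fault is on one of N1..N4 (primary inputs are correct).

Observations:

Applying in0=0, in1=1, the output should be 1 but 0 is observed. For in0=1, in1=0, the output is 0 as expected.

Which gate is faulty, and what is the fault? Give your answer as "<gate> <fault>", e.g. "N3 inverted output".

N4 stuck-at-0

Fault-free values for test 1 (in0=0, in1=1): N1=0, N2=0, N3=0, N4=1, giving Y=1. Observed 0.
Test 1: faults giving observed 0 are {N4 stuck-at-0, N4 inverted output}.
Test 2 (in0=1, in1=0): fault-free N1=0, N2=1, N3=0, N4=0 → 0; observed 0. Eliminates N4 inverted output.
Only N4 stuck-at-0 is consistent with every test.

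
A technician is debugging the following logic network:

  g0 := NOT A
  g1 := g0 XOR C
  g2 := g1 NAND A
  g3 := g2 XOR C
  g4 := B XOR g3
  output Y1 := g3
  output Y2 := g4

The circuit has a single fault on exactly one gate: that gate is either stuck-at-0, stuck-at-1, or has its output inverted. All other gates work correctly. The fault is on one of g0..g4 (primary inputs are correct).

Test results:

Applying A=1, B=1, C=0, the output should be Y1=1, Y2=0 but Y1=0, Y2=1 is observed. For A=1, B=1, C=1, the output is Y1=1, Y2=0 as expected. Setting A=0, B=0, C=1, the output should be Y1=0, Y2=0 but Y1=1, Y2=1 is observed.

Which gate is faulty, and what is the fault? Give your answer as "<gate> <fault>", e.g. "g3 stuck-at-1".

Fault-free values for test 1 (A=1, B=1, C=0): g0=0, g1=0, g2=1, g3=1, g4=0, giving Y1=1, Y2=0. Observed Y1=0, Y2=1.
Test 1: faults giving observed Y1=0, Y2=1 are {g0 stuck-at-1, g0 inverted output, g1 stuck-at-1, g1 inverted output, g2 stuck-at-0, g2 inverted output, g3 stuck-at-0, g3 inverted output}.
Test 2 (A=1, B=1, C=1): fault-free g0=0, g1=1, g2=0, g3=1, g4=0 → Y1=1, Y2=0; observed Y1=1, Y2=0. Eliminates g0 stuck-at-1, g0 inverted output, g1 inverted output, g2 inverted output, g3 stuck-at-0, g3 inverted output.
Test 3 (A=0, B=0, C=1): fault-free g0=1, g1=0, g2=1, g3=0, g4=0 → Y1=0, Y2=0; observed Y1=1, Y2=1. Eliminates g1 stuck-at-1.
Only g2 stuck-at-0 is consistent with every test.

g2 stuck-at-0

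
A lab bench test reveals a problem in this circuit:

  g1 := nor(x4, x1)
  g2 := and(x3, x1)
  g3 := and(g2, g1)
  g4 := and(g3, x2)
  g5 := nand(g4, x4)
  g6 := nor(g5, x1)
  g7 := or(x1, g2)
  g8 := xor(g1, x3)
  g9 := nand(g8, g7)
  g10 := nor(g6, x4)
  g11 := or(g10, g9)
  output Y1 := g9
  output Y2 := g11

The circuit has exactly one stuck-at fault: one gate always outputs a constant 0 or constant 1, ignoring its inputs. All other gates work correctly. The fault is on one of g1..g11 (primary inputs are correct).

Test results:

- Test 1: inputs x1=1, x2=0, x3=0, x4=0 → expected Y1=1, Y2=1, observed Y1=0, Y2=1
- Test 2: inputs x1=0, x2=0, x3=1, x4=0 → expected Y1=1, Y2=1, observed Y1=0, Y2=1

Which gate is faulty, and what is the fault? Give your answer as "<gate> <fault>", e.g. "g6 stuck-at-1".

Fault-free values for test 1 (x1=1, x2=0, x3=0, x4=0): g1=0, g2=0, g3=0, g4=0, g5=1, g6=0, g7=1, g8=0, g9=1, g10=1, g11=1, giving Y1=1, Y2=1. Observed Y1=0, Y2=1.
Test 1: faults giving observed Y1=0, Y2=1 are {g1 stuck-at-1, g8 stuck-at-1, g9 stuck-at-0}.
Test 2 (x1=0, x2=0, x3=1, x4=0): fault-free g1=1, g2=0, g3=0, g4=0, g5=1, g6=0, g7=0, g8=0, g9=1, g10=1, g11=1 → Y1=1, Y2=1; observed Y1=0, Y2=1. Eliminates g1 stuck-at-1, g8 stuck-at-1.
Only g9 stuck-at-0 is consistent with every test.

g9 stuck-at-0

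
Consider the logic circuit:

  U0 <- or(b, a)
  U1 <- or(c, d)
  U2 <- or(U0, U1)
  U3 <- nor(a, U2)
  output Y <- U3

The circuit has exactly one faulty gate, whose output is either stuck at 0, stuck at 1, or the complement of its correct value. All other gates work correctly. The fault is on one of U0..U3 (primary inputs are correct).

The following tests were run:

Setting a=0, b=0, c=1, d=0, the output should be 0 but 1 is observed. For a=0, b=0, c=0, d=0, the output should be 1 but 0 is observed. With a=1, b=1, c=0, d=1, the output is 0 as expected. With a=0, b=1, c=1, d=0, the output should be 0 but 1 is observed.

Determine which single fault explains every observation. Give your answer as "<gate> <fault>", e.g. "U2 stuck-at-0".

Fault-free values for test 1 (a=0, b=0, c=1, d=0): U0=0, U1=1, U2=1, U3=0, giving Y=0. Observed 1.
Test 1: faults giving observed 1 are {U1 stuck-at-0, U1 inverted output, U2 stuck-at-0, U2 inverted output, U3 stuck-at-1, U3 inverted output}.
Test 2 (a=0, b=0, c=0, d=0): fault-free U0=0, U1=0, U2=0, U3=1 → 1; observed 0. Eliminates U1 stuck-at-0, U2 stuck-at-0, U3 stuck-at-1.
Test 3 (a=1, b=1, c=0, d=1): fault-free U0=1, U1=1, U2=1, U3=0 → 0; observed 0. Eliminates U3 inverted output.
Test 4 (a=0, b=1, c=1, d=0): fault-free U0=1, U1=1, U2=1, U3=0 → 0; observed 1. Eliminates U1 inverted output.
Only U2 inverted output is consistent with every test.

U2 inverted output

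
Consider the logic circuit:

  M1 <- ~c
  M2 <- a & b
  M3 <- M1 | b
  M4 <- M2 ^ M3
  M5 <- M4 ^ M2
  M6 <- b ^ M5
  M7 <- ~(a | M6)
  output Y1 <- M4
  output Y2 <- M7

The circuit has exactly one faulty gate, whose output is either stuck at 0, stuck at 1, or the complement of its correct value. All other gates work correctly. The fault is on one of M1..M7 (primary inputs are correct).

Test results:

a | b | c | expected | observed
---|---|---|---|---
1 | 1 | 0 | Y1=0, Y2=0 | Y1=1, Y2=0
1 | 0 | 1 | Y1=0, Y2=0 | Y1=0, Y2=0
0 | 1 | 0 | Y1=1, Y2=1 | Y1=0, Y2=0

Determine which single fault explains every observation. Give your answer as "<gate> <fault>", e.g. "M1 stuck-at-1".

Fault-free values for test 1 (a=1, b=1, c=0): M1=1, M2=1, M3=1, M4=0, M5=1, M6=0, M7=0, giving Y1=0, Y2=0. Observed Y1=1, Y2=0.
Test 1: faults giving observed Y1=1, Y2=0 are {M2 stuck-at-0, M2 inverted output, M3 stuck-at-0, M3 inverted output, M4 stuck-at-1, M4 inverted output}.
Test 2 (a=1, b=0, c=1): fault-free M1=0, M2=0, M3=0, M4=0, M5=0, M6=0, M7=0 → Y1=0, Y2=0; observed Y1=0, Y2=0. Eliminates M2 inverted output, M3 inverted output, M4 stuck-at-1, M4 inverted output.
Test 3 (a=0, b=1, c=0): fault-free M1=1, M2=0, M3=1, M4=1, M5=1, M6=0, M7=1 → Y1=1, Y2=1; observed Y1=0, Y2=0. Eliminates M2 stuck-at-0.
Only M3 stuck-at-0 is consistent with every test.

M3 stuck-at-0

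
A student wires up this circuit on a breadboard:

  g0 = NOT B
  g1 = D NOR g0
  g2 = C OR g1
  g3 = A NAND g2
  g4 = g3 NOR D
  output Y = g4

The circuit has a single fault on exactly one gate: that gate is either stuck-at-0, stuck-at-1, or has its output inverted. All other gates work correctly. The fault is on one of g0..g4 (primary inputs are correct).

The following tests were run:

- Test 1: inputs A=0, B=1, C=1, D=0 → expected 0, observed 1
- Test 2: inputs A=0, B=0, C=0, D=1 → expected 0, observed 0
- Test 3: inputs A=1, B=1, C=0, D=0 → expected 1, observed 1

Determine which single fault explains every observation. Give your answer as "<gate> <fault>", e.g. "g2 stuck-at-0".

g3 stuck-at-0

Fault-free values for test 1 (A=0, B=1, C=1, D=0): g0=0, g1=1, g2=1, g3=1, g4=0, giving Y=0. Observed 1.
Test 1: faults giving observed 1 are {g3 stuck-at-0, g3 inverted output, g4 stuck-at-1, g4 inverted output}.
Test 2 (A=0, B=0, C=0, D=1): fault-free g0=1, g1=0, g2=0, g3=1, g4=0 → 0; observed 0. Eliminates g4 stuck-at-1, g4 inverted output.
Test 3 (A=1, B=1, C=0, D=0): fault-free g0=0, g1=1, g2=1, g3=0, g4=1 → 1; observed 1. Eliminates g3 inverted output.
Only g3 stuck-at-0 is consistent with every test.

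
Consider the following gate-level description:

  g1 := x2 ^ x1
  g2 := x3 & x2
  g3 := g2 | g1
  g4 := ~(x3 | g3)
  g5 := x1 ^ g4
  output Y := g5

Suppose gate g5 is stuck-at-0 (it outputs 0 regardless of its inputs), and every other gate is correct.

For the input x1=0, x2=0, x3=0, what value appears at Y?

0

Propagate with g5 forced: g1=0, g2=0, g3=0, g4=1, g5=0 [stuck-at-0].
So Y = 0. (Without the fault it would be 1.)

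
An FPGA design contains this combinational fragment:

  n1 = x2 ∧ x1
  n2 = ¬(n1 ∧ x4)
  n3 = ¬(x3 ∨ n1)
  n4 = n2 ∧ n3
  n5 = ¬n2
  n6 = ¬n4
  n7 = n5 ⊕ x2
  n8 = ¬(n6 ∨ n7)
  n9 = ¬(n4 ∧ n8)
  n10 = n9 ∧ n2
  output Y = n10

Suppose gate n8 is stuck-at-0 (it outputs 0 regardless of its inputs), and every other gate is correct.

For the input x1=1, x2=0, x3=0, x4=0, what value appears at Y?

1

Propagate with n8 forced: n1=0, n2=1, n3=1, n4=1, n5=0, n6=0, n7=0, n8=0 [stuck-at-0], n9=1, n10=1.
So Y = 1. (Without the fault it would be 0.)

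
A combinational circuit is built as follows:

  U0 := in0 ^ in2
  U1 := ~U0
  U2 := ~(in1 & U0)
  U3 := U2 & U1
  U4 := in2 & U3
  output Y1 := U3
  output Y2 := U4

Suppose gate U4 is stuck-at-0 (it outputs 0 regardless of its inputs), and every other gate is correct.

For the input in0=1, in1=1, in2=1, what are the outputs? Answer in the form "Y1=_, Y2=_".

Propagate with U4 forced: U0=0, U1=1, U2=1, U3=1, U4=0 [stuck-at-0].
So the outputs are Y1=1, Y2=0. (Without the fault they would be Y1=1, Y2=1.)

Y1=1, Y2=0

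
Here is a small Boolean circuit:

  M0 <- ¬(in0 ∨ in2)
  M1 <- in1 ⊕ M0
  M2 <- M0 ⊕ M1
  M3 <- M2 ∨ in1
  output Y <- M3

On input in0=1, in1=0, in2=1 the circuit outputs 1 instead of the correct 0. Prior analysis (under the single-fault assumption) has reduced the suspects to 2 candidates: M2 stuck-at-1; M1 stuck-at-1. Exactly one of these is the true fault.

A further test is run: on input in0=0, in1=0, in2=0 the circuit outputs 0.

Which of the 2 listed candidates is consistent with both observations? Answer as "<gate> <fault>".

Evaluate each candidate on input in0=0, in1=0, in2=0:
  M2 stuck-at-1: M0=1, M1=1, M2=1 [stuck-at-1], M3=1 → 1 — eliminated
  M1 stuck-at-1: M0=1, M1=1 [stuck-at-1], M2=0, M3=0 → 0 — matches
Only M1 stuck-at-1 reproduces the observed 0.

M1 stuck-at-1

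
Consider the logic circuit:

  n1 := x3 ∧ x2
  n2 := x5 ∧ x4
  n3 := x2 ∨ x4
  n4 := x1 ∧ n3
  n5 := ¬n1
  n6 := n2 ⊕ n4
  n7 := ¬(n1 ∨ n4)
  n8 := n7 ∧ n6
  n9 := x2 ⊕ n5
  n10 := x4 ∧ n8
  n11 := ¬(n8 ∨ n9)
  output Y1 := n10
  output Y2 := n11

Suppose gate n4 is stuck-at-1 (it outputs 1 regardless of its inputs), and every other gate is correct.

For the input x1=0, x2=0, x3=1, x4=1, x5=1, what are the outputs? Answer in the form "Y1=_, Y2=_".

Propagate with n4 forced: n1=0, n2=1, n3=1, n4=1 [stuck-at-1], n5=1, n6=0, n7=0, n8=0, n9=1, n10=0, n11=0.
So the outputs are Y1=0, Y2=0. (Without the fault they would be Y1=1, Y2=0.)

Y1=0, Y2=0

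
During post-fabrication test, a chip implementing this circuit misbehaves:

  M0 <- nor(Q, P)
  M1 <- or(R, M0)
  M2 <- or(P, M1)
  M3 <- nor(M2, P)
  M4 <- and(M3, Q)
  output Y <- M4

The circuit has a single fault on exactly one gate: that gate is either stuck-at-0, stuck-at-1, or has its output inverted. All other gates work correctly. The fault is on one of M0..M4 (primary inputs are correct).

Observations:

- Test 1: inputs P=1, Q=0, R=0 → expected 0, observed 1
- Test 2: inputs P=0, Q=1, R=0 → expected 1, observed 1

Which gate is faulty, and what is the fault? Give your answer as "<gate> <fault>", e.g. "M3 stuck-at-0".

Fault-free values for test 1 (P=1, Q=0, R=0): M0=0, M1=0, M2=1, M3=0, M4=0, giving Y=0. Observed 1.
Test 1: faults giving observed 1 are {M4 stuck-at-1, M4 inverted output}.
Test 2 (P=0, Q=1, R=0): fault-free M0=0, M1=0, M2=0, M3=1, M4=1 → 1; observed 1. Eliminates M4 inverted output.
Only M4 stuck-at-1 is consistent with every test.

M4 stuck-at-1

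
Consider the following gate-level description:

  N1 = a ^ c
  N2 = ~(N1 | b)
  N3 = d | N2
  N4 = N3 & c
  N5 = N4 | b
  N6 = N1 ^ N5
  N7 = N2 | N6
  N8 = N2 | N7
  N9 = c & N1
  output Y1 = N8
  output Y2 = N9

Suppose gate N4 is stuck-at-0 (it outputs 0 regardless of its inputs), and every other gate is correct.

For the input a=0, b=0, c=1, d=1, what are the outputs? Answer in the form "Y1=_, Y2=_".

Propagate with N4 forced: N1=1, N2=0, N3=1, N4=0 [stuck-at-0], N5=0, N6=1, N7=1, N8=1, N9=1.
So the outputs are Y1=1, Y2=1. (Without the fault they would be Y1=0, Y2=1.)

Y1=1, Y2=1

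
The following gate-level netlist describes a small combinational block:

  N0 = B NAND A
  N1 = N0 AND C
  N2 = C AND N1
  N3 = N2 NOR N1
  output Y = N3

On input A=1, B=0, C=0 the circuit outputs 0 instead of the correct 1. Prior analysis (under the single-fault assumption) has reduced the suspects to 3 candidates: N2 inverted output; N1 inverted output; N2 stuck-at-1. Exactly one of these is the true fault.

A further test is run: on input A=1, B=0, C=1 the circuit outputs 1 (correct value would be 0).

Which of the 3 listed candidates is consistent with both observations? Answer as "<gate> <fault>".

Evaluate each candidate on input A=1, B=0, C=1:
  N2 inverted output: N0=1, N1=1, N2=0 [inverted output], N3=0 → 0 — eliminated
  N1 inverted output: N0=1, N1=0 [inverted output], N2=0, N3=1 → 1 — matches
  N2 stuck-at-1: N0=1, N1=1, N2=1 [stuck-at-1], N3=0 → 0 — eliminated
Only N1 inverted output reproduces the observed 1.

N1 inverted output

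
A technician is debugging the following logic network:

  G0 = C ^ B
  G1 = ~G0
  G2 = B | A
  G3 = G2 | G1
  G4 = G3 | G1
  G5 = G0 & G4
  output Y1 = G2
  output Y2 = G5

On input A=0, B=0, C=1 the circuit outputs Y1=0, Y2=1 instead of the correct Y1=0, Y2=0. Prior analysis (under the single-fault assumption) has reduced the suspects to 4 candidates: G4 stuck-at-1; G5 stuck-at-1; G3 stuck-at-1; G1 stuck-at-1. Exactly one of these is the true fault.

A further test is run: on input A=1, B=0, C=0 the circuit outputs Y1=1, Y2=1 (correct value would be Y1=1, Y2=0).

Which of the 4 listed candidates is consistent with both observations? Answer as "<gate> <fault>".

G5 stuck-at-1

Evaluate each candidate on input A=1, B=0, C=0:
  G4 stuck-at-1: G0=0, G1=1, G2=1, G3=1, G4=1 [stuck-at-1], G5=0 → Y1=1, Y2=0 — eliminated
  G5 stuck-at-1: G0=0, G1=1, G2=1, G3=1, G4=1, G5=1 [stuck-at-1] → Y1=1, Y2=1 — matches
  G3 stuck-at-1: G0=0, G1=1, G2=1, G3=1 [stuck-at-1], G4=1, G5=0 → Y1=1, Y2=0 — eliminated
  G1 stuck-at-1: G0=0, G1=1 [stuck-at-1], G2=1, G3=1, G4=1, G5=0 → Y1=1, Y2=0 — eliminated
Only G5 stuck-at-1 reproduces the observed Y1=1, Y2=1.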